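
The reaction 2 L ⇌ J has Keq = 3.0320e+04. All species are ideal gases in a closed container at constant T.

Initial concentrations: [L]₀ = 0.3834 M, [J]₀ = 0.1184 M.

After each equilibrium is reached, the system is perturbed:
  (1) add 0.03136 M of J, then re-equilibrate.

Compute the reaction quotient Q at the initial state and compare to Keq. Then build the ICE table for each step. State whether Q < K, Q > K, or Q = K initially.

Q₀ = 0.8055 vs Keq = 3.0320e+04 ⇒ Q<K, forward
Step 1:
                   L          J
  init        0.3834     0.1184
  Δ          -0.3802     0.1901
  eq         0.00319     0.3085
  solve Keq expr → x = 0.1901; check Q = 3.0320e+04
Then add 0.03136 M of J.
Step 2:
                   L          J
  init       0.00319     0.3399
  Δ       1.5781e-04 -7.8907e-05
  eq        0.003348     0.3398
  solve Keq expr → x = -7.8907e-05; check Q = 3.0320e+04

Q₀ = 0.8055; Q < K (proceeds forward)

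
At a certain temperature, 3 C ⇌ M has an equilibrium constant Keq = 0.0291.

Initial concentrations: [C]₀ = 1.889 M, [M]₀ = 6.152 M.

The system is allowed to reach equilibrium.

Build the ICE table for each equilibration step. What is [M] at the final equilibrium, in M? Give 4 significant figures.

[M]_eq = 4.936 M

Q₀ = 0.9127 vs Keq = 0.0291 ⇒ Q>K, reverse
Step 1:
                    C           M
  I             1.889       6.152
  C             3.647      -1.216
  E             5.536       4.936
  solve Keq expr → x = -1.216; check Q = 0.0291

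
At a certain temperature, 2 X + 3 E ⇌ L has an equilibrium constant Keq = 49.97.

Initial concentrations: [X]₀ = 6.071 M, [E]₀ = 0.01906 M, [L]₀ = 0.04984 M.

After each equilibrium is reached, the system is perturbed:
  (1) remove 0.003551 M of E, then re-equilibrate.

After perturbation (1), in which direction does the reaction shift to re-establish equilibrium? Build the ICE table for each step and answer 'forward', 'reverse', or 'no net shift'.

Q₀ = 195.3 vs Keq = 49.97 ⇒ Q>K, reverse
Step 1:
                    X           E           L
  I             6.071     0.01906     0.04984
  C          0.006826     0.01024   -0.003413
  E             6.078      0.0293     0.04643
  solve Keq expr → x = -0.003413; check Q = 49.97
Then remove 0.003551 M of E.
Step 2:
                    X           E           L
  I             6.078     0.02575     0.04643
  C          0.002207     0.00331   -0.001103
  E              6.08     0.02906     0.04532
  solve Keq expr → x = -0.001103; check Q = 49.97

Direction: reverse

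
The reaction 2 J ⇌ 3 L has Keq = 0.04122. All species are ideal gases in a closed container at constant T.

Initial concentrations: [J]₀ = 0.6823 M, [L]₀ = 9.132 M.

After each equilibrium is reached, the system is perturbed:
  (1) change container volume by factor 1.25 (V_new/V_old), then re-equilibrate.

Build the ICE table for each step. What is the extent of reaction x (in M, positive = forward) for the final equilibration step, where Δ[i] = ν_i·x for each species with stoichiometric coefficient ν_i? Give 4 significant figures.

x = 0.02155 M

Q₀ = 1636 vs Keq = 0.04122 ⇒ Q>K, reverse
Step 1:
                  J         L
  I          0.6823     9.132
  C           5.327     -7.99
  E           6.009     1.142
  solve Keq expr → x = -2.663; check Q = 0.04122
Then change container volume by factor 1.25 (V_new/V_old).
Step 2:
                  J         L
  I           4.807    0.9134
  C        -0.04309   0.06464
  E           4.764    0.9781
  solve Keq expr → x = 0.02155; check Q = 0.04122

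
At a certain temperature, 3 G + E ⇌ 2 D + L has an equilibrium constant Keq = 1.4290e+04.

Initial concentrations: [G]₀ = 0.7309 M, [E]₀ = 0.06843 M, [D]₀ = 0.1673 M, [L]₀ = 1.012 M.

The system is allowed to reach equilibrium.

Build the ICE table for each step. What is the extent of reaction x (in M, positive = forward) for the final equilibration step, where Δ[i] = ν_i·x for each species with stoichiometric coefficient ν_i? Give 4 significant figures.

Q₀ = 1.06 vs Keq = 1.4290e+04 ⇒ Q<K, forward
Step 1:
                  G         E         D         L
  init       0.7309   0.06843    0.1673     1.012
  Δ         -0.2051  -0.06838    0.1368   0.06838
  eq         0.5258 4.8098e-05    0.3041      1.08
  solve Keq expr → x = 0.06838; check Q = 1.4290e+04

x = 0.06838 M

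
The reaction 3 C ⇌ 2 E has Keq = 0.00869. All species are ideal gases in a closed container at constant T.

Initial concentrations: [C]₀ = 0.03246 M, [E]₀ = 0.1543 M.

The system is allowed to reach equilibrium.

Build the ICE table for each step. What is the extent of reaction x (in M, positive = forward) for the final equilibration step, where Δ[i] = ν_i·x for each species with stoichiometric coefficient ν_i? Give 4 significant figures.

Q₀ = 696.1 vs Keq = 0.00869 ⇒ Q>K, reverse
Step 1:
                  C         E
  I         0.03246    0.1543
  C          0.2143   -0.1429
  E          0.2468   0.01143
  solve Keq expr → x = -0.07144; check Q = 0.00869

x = -0.07144 M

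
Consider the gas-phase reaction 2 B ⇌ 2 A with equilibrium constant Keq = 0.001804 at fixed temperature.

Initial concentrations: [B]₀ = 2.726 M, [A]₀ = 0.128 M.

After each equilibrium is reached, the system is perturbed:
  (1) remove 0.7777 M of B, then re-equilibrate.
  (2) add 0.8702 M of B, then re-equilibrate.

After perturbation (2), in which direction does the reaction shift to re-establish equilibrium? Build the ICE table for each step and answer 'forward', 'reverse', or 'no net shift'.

Q₀ = 0.002205 vs Keq = 0.001804 ⇒ Q>K, reverse
Step 1:
                   B          A
  Initial      2.726      0.128
  Change     0.01172   -0.01172
  Equil        2.738     0.1163
  solve Keq expr → x = -0.00586; check Q = 0.001804
Then remove 0.7777 M of B.
Step 2:
                   B          A
  Initial       1.96     0.1163
  Change     0.03169   -0.03169
  Equil        1.992    0.08459
  solve Keq expr → x = -0.01584; check Q = 0.001804
Then add 0.8702 M of B.
Step 3:
                   B          A
  Initial      2.862    0.08459
  Change    -0.03545    0.03545
  Equil        2.826       0.12
  solve Keq expr → x = 0.01773; check Q = 0.001804

Direction: forward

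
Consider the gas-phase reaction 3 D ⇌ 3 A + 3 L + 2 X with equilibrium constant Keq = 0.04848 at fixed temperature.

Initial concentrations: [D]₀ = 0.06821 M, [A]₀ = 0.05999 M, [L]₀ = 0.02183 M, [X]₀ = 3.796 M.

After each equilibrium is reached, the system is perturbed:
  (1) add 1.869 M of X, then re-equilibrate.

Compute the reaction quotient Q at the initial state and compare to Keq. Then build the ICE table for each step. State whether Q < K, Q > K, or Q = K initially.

Q₀ = 1.0198e-04; Q < K (proceeds forward)

Q₀ = 1.0198e-04 vs Keq = 0.04848 ⇒ Q<K, forward
Step 1:
                   D          A          L          X
  init       0.06821    0.05999    0.02183      3.796
  Δ         -0.03353    0.03353    0.03353    0.02235
  eq         0.03468    0.09352    0.05536      3.818
  solve Keq expr → x = 0.01118; check Q = 0.04848
Then add 1.869 M of X.
Step 2:
                   D          A          L          X
  init       0.03468    0.09352    0.05536      5.687
  Δ         0.004662  -0.004662  -0.004662  -0.003108
  eq         0.03935    0.08885    0.05069      5.684
  solve Keq expr → x = -0.001554; check Q = 0.04848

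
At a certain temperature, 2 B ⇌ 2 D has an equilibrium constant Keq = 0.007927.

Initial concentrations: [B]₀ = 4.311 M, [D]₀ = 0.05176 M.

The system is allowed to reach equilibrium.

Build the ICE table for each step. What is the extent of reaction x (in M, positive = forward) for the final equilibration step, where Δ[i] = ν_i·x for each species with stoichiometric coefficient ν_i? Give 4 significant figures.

Q₀ = 1.4416e-04 vs Keq = 0.007927 ⇒ Q<K, forward
Step 1:
                   B          D
  init         4.311    0.05176
  Δ          -0.3049     0.3049
  eq           4.006     0.3567
  solve Keq expr → x = 0.1525; check Q = 0.007927

x = 0.1525 M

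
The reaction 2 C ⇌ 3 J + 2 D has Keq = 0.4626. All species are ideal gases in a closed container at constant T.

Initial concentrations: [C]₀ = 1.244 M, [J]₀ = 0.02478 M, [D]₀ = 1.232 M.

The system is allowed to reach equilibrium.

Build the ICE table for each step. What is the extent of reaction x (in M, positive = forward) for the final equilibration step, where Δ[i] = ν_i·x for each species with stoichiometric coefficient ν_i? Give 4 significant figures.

Q₀ = 1.4924e-05 vs Keq = 0.4626 ⇒ Q<K, forward
Step 1:
                   C          J          D
  init         1.244    0.02478      1.232
  Δ            -0.34       0.51       0.34
  eq           0.904     0.5348      1.572
  solve Keq expr → x = 0.17; check Q = 0.4626

x = 0.17 M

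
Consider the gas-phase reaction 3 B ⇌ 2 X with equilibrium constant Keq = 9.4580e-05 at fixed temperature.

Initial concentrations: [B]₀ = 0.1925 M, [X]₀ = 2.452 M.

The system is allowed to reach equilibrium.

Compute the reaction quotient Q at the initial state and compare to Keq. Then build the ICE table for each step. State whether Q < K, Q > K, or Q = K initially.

Q₀ = 842.8; Q > K (proceeds reverse)

Q₀ = 842.8 vs Keq = 9.4580e-05 ⇒ Q>K, reverse
Step 1:
                    B           X
  init         0.1925       2.452
  Δ             3.571      -2.381
  eq            3.764     0.07102
  solve Keq expr → x = -1.19; check Q = 9.4580e-05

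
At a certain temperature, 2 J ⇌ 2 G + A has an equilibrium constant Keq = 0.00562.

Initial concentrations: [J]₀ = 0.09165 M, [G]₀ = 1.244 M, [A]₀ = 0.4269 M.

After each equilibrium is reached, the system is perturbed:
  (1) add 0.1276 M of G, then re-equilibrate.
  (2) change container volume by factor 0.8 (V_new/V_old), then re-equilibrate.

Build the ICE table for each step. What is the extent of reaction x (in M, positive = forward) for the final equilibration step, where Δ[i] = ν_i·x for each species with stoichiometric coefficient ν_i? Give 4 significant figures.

Q₀ = 78.65 vs Keq = 0.00562 ⇒ Q>K, reverse
Step 1:
                   J          G          A
  Initial    0.09165      1.244     0.4269
  Change      0.8064    -0.8064    -0.4032
  Equil       0.8981     0.4376    0.02368
  solve Keq expr → x = -0.4032; check Q = 0.00562
Then add 0.1276 M of G.
Step 2:
                   J          G          A
  Initial     0.8981     0.5652    0.02368
  Change     0.01618   -0.01618  -0.008089
  Equil       0.9143      0.549    0.01559
  solve Keq expr → x = -0.008089; check Q = 0.00562
Then change container volume by factor 0.8 (V_new/V_old).
Step 3:
                   J          G          A
  Initial      1.143     0.6862    0.01948
  Change    0.006789  -0.006789  -0.003394
  Equil         1.15     0.6794    0.01609
  solve Keq expr → x = -0.003394; check Q = 0.00562

x = -0.003394 M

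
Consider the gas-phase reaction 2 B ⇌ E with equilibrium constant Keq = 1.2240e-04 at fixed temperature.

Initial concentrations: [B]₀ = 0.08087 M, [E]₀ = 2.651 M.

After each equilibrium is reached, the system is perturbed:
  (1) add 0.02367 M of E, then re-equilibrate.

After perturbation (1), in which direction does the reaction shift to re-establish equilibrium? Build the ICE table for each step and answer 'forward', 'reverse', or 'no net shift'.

Direction: reverse

Q₀ = 405.4 vs Keq = 1.2240e-04 ⇒ Q>K, reverse
Step 1:
                   B          E
  I          0.08087      2.651
  C            5.295     -2.647
  E            5.376   0.003537
  solve Keq expr → x = -2.647; check Q = 1.2240e-04
Then add 0.02367 M of E.
Step 2:
                   B          E
  I            5.376    0.02721
  C          0.04722   -0.02361
  E            5.423     0.0036
  solve Keq expr → x = -0.02361; check Q = 1.2240e-04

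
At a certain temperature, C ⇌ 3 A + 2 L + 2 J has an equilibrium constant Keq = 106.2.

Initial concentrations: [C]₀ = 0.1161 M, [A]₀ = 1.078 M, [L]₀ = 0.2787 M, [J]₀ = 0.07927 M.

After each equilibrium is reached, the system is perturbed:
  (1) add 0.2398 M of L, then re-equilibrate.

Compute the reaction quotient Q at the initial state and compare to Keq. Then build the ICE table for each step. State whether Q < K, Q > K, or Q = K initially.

Q₀ = 0.005266 vs Keq = 106.2 ⇒ Q<K, forward
Step 1:
                  C         A         L         J
  I          0.1161     1.078    0.2787   0.07927
  C         -0.1154    0.3463    0.2308    0.2308
  E       6.7927e-04     1.424    0.5095    0.3101
  solve Keq expr → x = 0.1154; check Q = 106.2
Then add 0.2398 M of L.
Step 2:
                  C         A         L         J
  I       6.7927e-04     1.424    0.7493    0.3101
  C       7.6250e-04 -0.002288 -0.001525 -0.001525
  E        0.001442     1.422    0.7478    0.3086
  solve Keq expr → x = -7.6250e-04; check Q = 106.2

Q₀ = 0.005266; Q < K (proceeds forward)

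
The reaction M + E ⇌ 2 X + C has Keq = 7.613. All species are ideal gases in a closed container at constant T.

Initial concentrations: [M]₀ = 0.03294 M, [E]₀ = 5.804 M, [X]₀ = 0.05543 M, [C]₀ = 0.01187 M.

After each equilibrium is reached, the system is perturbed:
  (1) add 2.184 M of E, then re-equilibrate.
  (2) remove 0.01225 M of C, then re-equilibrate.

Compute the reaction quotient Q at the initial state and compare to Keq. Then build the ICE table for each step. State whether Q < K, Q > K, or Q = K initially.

Q₀ = 1.9076e-04; Q < K (proceeds forward)

Q₀ = 1.9076e-04 vs Keq = 7.613 ⇒ Q<K, forward
Step 1:
                    M           E           X           C
  I           0.03294       5.804     0.05543     0.01187
  C          -0.03293    -0.03293     0.06585     0.03293
  E        1.4997e-05       5.771      0.1213      0.0448
  solve Keq expr → x = 0.03293; check Q = 7.613
Then add 2.184 M of E.
Step 2:
                    M           E           X           C
  I        1.4997e-05       7.955      0.1213      0.0448
  C       -4.1147e-06 -4.1147e-06  8.2295e-06  4.1147e-06
  E        1.0882e-05       7.955      0.1213      0.0448
  solve Keq expr → x = 4.1147e-06; check Q = 7.613
Then remove 0.01225 M of C.
Step 3:
                    M           E           X           C
  I        1.0882e-05       7.955      0.1213     0.03255
  C       -2.9741e-06 -2.9741e-06  5.9482e-06  2.9741e-06
  E        7.9079e-06       7.955      0.1213     0.03255
  solve Keq expr → x = 2.9741e-06; check Q = 7.613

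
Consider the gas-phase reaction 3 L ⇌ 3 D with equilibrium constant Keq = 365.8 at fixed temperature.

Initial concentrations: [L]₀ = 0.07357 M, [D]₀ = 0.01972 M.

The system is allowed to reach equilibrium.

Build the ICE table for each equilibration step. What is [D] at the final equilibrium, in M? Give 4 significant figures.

[D]_eq = 0.08185 M

Q₀ = 0.01926 vs Keq = 365.8 ⇒ Q<K, forward
Step 1:
                    L           D
  init        0.07357     0.01972
  Δ          -0.06213     0.06213
  eq          0.01144     0.08185
  solve Keq expr → x = 0.02071; check Q = 365.8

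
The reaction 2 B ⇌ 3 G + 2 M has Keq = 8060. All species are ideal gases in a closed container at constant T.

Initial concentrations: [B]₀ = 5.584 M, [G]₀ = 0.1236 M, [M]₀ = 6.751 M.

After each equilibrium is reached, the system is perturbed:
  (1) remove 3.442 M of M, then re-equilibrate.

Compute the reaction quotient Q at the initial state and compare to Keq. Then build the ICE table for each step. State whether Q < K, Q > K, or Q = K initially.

Q₀ = 0.00276 vs Keq = 8060 ⇒ Q<K, forward
Step 1:
                    B           G           M
  Initial       5.584      0.1236       6.751
  Change       -3.873        5.81       3.873
  Equil         1.711       5.934       10.62
  solve Keq expr → x = 1.937; check Q = 8060
Then remove 3.442 M of M.
Step 2:
                    B           G           M
  Initial       1.711       5.934       7.182
  Change        -0.34        0.51        0.34
  Equil         1.371       6.444       7.522
  solve Keq expr → x = 0.17; check Q = 8060

Q₀ = 0.00276; Q < K (proceeds forward)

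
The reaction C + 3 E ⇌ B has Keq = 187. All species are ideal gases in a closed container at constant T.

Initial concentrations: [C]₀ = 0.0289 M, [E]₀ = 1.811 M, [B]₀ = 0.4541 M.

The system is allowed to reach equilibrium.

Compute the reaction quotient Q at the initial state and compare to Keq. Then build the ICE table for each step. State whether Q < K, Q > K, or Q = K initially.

Q₀ = 2.645 vs Keq = 187 ⇒ Q<K, forward
Step 1:
                  C         E         B
  init       0.0289     1.811    0.4541
  Δ         -0.0284  -0.08519    0.0284
  eq      5.0197e-04     1.726    0.4825
  solve Keq expr → x = 0.0284; check Q = 187

Q₀ = 2.645; Q < K (proceeds forward)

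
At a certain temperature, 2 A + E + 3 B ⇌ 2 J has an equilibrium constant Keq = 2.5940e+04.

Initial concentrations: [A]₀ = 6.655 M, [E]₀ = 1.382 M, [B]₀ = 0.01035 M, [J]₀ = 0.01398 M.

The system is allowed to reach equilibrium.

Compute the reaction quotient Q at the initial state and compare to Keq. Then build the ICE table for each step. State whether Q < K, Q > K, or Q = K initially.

Q₀ = 2.88 vs Keq = 2.5940e+04 ⇒ Q<K, forward
Step 1:
                   A          E          B          J
  Initial      6.655      1.382    0.01035    0.01398
  Change   -0.006472  -0.003236  -0.009708   0.006472
  Equil        6.649      1.379 6.4198e-04    0.02045
  solve Keq expr → x = 0.003236; check Q = 2.5940e+04

Q₀ = 2.88; Q < K (proceeds forward)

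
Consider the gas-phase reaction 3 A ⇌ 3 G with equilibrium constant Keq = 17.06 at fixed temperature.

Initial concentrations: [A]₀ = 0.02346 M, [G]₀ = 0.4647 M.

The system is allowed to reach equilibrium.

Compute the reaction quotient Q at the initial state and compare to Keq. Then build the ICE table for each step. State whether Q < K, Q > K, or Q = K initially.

Q₀ = 7772; Q > K (proceeds reverse)

Q₀ = 7772 vs Keq = 17.06 ⇒ Q>K, reverse
Step 1:
                    A           G
  Initial     0.02346      0.4647
  Change       0.1131     -0.1131
  Equil        0.1366      0.3516
  solve Keq expr → x = -0.0377; check Q = 17.06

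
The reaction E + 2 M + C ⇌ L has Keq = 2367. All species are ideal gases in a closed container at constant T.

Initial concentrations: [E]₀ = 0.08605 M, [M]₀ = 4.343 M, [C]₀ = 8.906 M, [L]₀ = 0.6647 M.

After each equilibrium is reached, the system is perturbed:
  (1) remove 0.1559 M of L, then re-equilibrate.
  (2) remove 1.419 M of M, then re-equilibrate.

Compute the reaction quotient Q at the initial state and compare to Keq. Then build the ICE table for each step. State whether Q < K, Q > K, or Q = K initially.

Q₀ = 0.04598 vs Keq = 2367 ⇒ Q<K, forward
Step 1:
                    E           M           C           L
  Initial     0.08605       4.343       8.906      0.6647
  Change     -0.08605     -0.1721    -0.08605     0.08605
  Equil    2.0671e-06       4.171        8.82      0.7507
  solve Keq expr → x = 0.08605; check Q = 2367
Then remove 0.1559 M of L.
Step 2:
                    E           M           C           L
  Initial  2.0671e-06       4.171        8.82      0.5948
  Change  -4.2926e-07 -8.5852e-07 -4.2926e-07  4.2926e-07
  Equil    1.6379e-06       4.171        8.82      0.5948
  solve Keq expr → x = 4.2926e-07; check Q = 2367
Then remove 1.419 M of M.
Step 3:
                    E           M           C           L
  Initial  1.6379e-06       2.752        8.82      0.5948
  Change   2.1246e-06  4.2492e-06  2.1246e-06 -2.1246e-06
  Equil    3.7625e-06       2.752        8.82      0.5948
  solve Keq expr → x = -2.1246e-06; check Q = 2367

Q₀ = 0.04598; Q < K (proceeds forward)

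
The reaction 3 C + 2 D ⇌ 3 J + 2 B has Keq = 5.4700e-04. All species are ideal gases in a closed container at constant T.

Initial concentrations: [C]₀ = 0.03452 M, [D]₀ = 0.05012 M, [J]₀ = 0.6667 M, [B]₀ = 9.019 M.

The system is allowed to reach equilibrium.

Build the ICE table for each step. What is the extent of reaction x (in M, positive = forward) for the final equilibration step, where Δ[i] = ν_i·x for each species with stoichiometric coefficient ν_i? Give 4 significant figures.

Q₀ = 2.3328e+08 vs Keq = 5.4700e-04 ⇒ Q>K, reverse
Step 1:
                  C         D         J         B
  I         0.03452   0.05012    0.6667     9.019
  C          0.6583    0.4389   -0.6583   -0.4389
  E          0.6928     0.489  0.008391      8.58
  solve Keq expr → x = -0.2194; check Q = 5.4700e-04

x = -0.2194 M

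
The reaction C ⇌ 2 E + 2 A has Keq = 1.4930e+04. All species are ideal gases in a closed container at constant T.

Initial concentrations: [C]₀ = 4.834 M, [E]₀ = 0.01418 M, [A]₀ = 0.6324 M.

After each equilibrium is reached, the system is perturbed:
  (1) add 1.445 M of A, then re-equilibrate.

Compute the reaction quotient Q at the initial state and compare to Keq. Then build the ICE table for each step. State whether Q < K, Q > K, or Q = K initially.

Q₀ = 1.6635e-05 vs Keq = 1.4930e+04 ⇒ Q<K, forward
Step 1:
                   C          E          A
  init         4.834    0.01418     0.6324
  Δ           -4.379      8.759      8.759
  eq          0.4546      8.773      9.391
  solve Keq expr → x = 4.379; check Q = 1.4930e+04
Then add 1.445 M of A.
Step 2:
                   C          E          A
  init        0.4546      8.773      10.84
  Δ           0.1015    -0.2031    -0.2031
  eq          0.5562       8.57      10.63
  solve Keq expr → x = -0.1015; check Q = 1.4930e+04

Q₀ = 1.6635e-05; Q < K (proceeds forward)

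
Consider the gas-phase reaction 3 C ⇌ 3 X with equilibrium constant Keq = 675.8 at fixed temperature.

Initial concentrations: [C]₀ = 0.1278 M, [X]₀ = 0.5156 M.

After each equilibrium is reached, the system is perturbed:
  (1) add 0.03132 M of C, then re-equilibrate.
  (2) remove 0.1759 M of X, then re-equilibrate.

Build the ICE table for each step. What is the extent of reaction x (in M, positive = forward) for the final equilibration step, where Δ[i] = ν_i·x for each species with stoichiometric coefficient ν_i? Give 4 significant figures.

x = 0.005998 M

Q₀ = 65.67 vs Keq = 675.8 ⇒ Q<K, forward
Step 1:
                    C           X
  Initial      0.1278      0.5156
  Change     -0.06198     0.06198
  Equil       0.06582      0.5776
  solve Keq expr → x = 0.02066; check Q = 675.8
Then add 0.03132 M of C.
Step 2:
                    C           X
  Initial     0.09714      0.5776
  Change     -0.02812     0.02812
  Equil       0.06902      0.6057
  solve Keq expr → x = 0.009372; check Q = 675.8
Then remove 0.1759 M of X.
Step 3:
                    C           X
  Initial     0.06902      0.4298
  Change     -0.01799     0.01799
  Equil       0.05103      0.4478
  solve Keq expr → x = 0.005998; check Q = 675.8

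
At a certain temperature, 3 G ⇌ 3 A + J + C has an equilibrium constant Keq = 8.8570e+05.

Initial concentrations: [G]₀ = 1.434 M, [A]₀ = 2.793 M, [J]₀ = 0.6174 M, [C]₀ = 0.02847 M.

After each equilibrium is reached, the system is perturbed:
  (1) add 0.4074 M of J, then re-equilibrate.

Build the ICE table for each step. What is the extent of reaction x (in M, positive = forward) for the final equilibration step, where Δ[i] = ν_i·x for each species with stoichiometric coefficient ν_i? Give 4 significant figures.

Q₀ = 0.1299 vs Keq = 8.8570e+05 ⇒ Q<K, forward
Step 1:
                    G           A           J           C
  Initial       1.434       2.793      0.6174     0.02847
  Change       -1.399       1.399      0.4662      0.4662
  Equil       0.03545       4.192       1.084      0.4947
  solve Keq expr → x = 0.4662; check Q = 8.8570e+05
Then add 0.4074 M of J.
Step 2:
                    G           A           J           C
  Initial     0.03545       4.192       1.491      0.4947
  Change     0.003897   -0.003897   -0.001299   -0.001299
  Equil       0.03935       4.188        1.49      0.4934
  solve Keq expr → x = -0.001299; check Q = 8.8570e+05

x = -0.001299 M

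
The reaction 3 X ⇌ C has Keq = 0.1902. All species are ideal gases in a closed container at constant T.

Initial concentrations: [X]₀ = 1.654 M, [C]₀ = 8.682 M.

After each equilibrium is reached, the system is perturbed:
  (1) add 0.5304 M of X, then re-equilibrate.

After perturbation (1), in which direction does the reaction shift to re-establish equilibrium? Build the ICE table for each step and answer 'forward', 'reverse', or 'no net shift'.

Direction: forward

Q₀ = 1.919 vs Keq = 0.1902 ⇒ Q>K, reverse
Step 1:
                   X          C
  I            1.654      8.682
  C            1.834    -0.6113
  E            3.488      8.071
  solve Keq expr → x = -0.6113; check Q = 0.1902
Then add 0.5304 M of X.
Step 2:
                   X          C
  I            4.018      8.071
  C          -0.5063     0.1688
  E            3.512      8.239
  solve Keq expr → x = 0.1688; check Q = 0.1902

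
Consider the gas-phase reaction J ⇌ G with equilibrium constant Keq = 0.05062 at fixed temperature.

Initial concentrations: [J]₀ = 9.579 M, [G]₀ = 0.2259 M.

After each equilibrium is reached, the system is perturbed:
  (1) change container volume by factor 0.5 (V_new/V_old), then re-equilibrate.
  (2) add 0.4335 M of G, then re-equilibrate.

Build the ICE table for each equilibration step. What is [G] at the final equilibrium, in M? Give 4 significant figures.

[G]_eq = 0.9657 M

Q₀ = 0.02358 vs Keq = 0.05062 ⇒ Q<K, forward
Step 1:
                  J         G
  I           9.579    0.2259
  C         -0.2465    0.2465
  E           9.332    0.4724
  solve Keq expr → x = 0.2465; check Q = 0.05062
Then change container volume by factor 0.5 (V_new/V_old).
Step 2:
                  J         G
  I           18.66    0.9448
  C               0         0
  E           18.66    0.9448
  solve Keq expr → x = 0; check Q = 0.05062
Then add 0.4335 M of G.
Step 3:
                  J         G
  I           18.66     1.378
  C          0.4126   -0.4126
  E           19.08    0.9657
  solve Keq expr → x = -0.4126; check Q = 0.05062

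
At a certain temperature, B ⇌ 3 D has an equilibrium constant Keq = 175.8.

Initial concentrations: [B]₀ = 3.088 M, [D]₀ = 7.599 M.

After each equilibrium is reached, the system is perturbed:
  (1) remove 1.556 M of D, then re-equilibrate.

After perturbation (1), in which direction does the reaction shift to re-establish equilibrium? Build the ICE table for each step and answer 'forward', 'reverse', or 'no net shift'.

Direction: forward

Q₀ = 142.1 vs Keq = 175.8 ⇒ Q<K, forward
Step 1:
                    B           D
  Initial       3.088       7.599
  Change      -0.1434      0.4303
  Equil         2.945       8.029
  solve Keq expr → x = 0.1434; check Q = 175.8
Then remove 1.556 M of D.
Step 2:
                    B           D
  Initial       2.945       6.473
  Change      -0.3936       1.181
  Equil         2.551       7.654
  solve Keq expr → x = 0.3936; check Q = 175.8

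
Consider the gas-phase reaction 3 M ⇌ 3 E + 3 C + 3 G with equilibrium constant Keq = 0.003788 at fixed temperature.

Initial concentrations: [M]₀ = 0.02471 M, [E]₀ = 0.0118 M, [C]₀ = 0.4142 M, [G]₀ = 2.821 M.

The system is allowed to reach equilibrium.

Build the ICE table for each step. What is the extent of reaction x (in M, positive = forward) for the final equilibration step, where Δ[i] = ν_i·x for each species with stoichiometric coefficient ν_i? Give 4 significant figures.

Q₀ = 0.1737 vs Keq = 0.003788 ⇒ Q>K, reverse
Step 1:
                    M           E           C           G
  init        0.02471      0.0118      0.4142       2.821
  Δ          0.007423   -0.007423   -0.007423   -0.007423
  eq          0.03213    0.004377      0.4068       2.814
  solve Keq expr → x = -0.002474; check Q = 0.003788

x = -0.002474 M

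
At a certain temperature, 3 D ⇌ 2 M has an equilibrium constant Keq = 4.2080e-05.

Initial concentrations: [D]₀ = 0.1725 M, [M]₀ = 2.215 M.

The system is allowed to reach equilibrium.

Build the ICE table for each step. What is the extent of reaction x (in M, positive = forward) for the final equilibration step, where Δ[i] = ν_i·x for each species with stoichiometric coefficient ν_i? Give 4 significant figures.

x = -1.087 M

Q₀ = 955.8 vs Keq = 4.2080e-05 ⇒ Q>K, reverse
Step 1:
                    D           M
  I            0.1725       2.215
  C             3.261      -2.174
  E             3.433     0.04126
  solve Keq expr → x = -1.087; check Q = 4.2080e-05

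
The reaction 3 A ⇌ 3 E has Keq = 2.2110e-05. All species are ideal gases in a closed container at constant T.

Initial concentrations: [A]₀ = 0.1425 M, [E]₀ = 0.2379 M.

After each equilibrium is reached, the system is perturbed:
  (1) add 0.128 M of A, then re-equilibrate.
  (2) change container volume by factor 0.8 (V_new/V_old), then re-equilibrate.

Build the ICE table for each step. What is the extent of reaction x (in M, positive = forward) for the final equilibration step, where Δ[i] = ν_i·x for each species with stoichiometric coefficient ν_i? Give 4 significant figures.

Q₀ = 4.653 vs Keq = 2.2110e-05 ⇒ Q>K, reverse
Step 1:
                  A         E
  Initial    0.1425    0.2379
  Change     0.2275   -0.2275
  Equil        0.37   0.01039
  solve Keq expr → x = -0.07584; check Q = 2.2110e-05
Then add 0.128 M of A.
Step 2:
                  A         E
  Initial     0.498   0.01039
  Change  -0.003494  0.003494
  Equil      0.4945   0.01388
  solve Keq expr → x = 0.001165; check Q = 2.2110e-05
Then change container volume by factor 0.8 (V_new/V_old).
Step 3:
                  A         E
  Initial    0.6182   0.01735
  Change          0         0
  Equil      0.6182   0.01735
  solve Keq expr → x = 0; check Q = 2.2110e-05

x = 0 M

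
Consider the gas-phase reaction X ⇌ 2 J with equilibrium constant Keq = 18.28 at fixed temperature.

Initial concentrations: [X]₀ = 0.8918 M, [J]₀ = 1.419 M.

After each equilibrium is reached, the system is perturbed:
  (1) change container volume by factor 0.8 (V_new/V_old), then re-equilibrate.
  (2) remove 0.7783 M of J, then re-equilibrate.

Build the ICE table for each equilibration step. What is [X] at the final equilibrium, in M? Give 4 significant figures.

[X]_eq = 0.3492 M

Q₀ = 2.258 vs Keq = 18.28 ⇒ Q<K, forward
Step 1:
                  X         J
  init       0.8918     1.419
  Δ         -0.5466     1.093
  eq         0.3452     2.512
  solve Keq expr → x = 0.5466; check Q = 18.28
Then change container volume by factor 0.8 (V_new/V_old).
Step 2:
                  X         J
  init       0.4315      3.14
  Δ         0.06449    -0.129
  eq          0.496     3.011
  solve Keq expr → x = -0.06449; check Q = 18.28
Then remove 0.7783 M of J.
Step 3:
                  X         J
  init        0.496     2.233
  Δ         -0.1468    0.2936
  eq         0.3492     2.527
  solve Keq expr → x = 0.1468; check Q = 18.28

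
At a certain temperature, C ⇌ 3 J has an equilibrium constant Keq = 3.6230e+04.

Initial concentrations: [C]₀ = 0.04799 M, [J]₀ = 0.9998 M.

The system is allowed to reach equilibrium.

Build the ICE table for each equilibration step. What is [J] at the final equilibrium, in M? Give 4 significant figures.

Q₀ = 20.83 vs Keq = 3.6230e+04 ⇒ Q<K, forward
Step 1:
                    C           J
  Initial     0.04799      0.9998
  Change     -0.04795      0.1438
  Equil    4.1286e-05       1.144
  solve Keq expr → x = 0.04795; check Q = 3.6230e+04

[J]_eq = 1.144 M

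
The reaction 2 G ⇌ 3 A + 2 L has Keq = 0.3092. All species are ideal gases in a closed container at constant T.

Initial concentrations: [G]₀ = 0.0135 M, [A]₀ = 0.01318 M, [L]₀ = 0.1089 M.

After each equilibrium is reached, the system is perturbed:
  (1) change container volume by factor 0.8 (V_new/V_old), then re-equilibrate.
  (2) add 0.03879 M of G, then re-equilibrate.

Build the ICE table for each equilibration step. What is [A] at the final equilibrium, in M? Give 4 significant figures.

Q₀ = 1.4898e-04 vs Keq = 0.3092 ⇒ Q<K, forward
Step 1:
                   G          A          L
  I           0.0135    0.01318     0.1089
  C         -0.01228    0.01841    0.01228
  E         0.001224    0.03159     0.1212
  solve Keq expr → x = 0.006138; check Q = 0.3092
Then change container volume by factor 0.8 (V_new/V_old).
Step 2:
                   G          A          L
  I          0.00153    0.03949     0.1515
  C       5.3587e-04 -8.0381e-04 -5.3587e-04
  E         0.002066    0.03869     0.1509
  solve Keq expr → x = -2.6794e-04; check Q = 0.3092
Then add 0.03879 M of G.
Step 3:
                   G          A          L
  I          0.04086    0.03869     0.1509
  C         -0.03236    0.04854    0.03236
  E         0.008493    0.08723     0.1833
  solve Keq expr → x = 0.01618; check Q = 0.3092

[A]_eq = 0.08723 M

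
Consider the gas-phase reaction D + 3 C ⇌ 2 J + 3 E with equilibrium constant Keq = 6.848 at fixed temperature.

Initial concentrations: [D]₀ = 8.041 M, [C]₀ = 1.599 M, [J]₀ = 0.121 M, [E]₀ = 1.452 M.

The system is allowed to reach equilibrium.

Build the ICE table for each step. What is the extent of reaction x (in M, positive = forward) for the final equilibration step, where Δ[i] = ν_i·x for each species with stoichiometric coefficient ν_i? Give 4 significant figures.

Q₀ = 0.001363 vs Keq = 6.848 ⇒ Q<K, forward
Step 1:
                    D           C           J           E
  init          8.041       1.599       0.121       1.452
  Δ           -0.3422      -1.027      0.6845       1.027
  eq            7.699      0.5723      0.8055       2.479
  solve Keq expr → x = 0.3422; check Q = 6.848

x = 0.3422 M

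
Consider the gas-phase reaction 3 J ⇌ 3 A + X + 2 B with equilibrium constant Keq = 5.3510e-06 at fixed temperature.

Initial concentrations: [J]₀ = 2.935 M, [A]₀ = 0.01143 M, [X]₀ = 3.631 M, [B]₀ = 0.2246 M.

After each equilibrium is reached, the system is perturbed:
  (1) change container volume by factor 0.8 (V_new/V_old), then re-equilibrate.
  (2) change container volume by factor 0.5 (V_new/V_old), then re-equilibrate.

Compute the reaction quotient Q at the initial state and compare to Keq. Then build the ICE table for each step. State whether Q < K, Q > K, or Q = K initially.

Q₀ = 1.0818e-08; Q < K (proceeds forward)

Q₀ = 1.0818e-08 vs Keq = 5.3510e-06 ⇒ Q<K, forward
Step 1:
                    J           A           X           B
  I             2.935     0.01143       3.631      0.2246
  C          -0.06672     0.06672     0.02224     0.04448
  E             2.868     0.07815       3.653      0.2691
  solve Keq expr → x = 0.02224; check Q = 5.3510e-06
Then change container volume by factor 0.8 (V_new/V_old).
Step 2:
                    J           A           X           B
  I             3.585     0.09769       4.567      0.3364
  C           0.01728    -0.01728   -0.005761    -0.01152
  E             3.603     0.08041       4.561      0.3248
  solve Keq expr → x = -0.005761; check Q = 5.3510e-06
Then change container volume by factor 0.5 (V_new/V_old).
Step 3:
                    J           A           X           B
  I             7.205      0.1608       9.122      0.6497
  C           0.07504    -0.07504    -0.02501    -0.05002
  E              7.28     0.08578       9.097      0.5996
  solve Keq expr → x = -0.02501; check Q = 5.3510e-06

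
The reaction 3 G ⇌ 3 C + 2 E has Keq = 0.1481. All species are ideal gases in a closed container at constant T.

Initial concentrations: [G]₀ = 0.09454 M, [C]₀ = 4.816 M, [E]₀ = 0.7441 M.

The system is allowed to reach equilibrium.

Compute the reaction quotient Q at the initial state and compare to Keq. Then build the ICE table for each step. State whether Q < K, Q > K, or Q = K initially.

Q₀ = 7.3194e+04 vs Keq = 0.1481 ⇒ Q>K, reverse
Step 1:
                  G         C         E
  I         0.09454     4.816    0.7441
  C           1.024    -1.024   -0.6825
  E           1.118     3.792   0.06162
  solve Keq expr → x = -0.3412; check Q = 0.1481

Q₀ = 7.3194e+04; Q > K (proceeds reverse)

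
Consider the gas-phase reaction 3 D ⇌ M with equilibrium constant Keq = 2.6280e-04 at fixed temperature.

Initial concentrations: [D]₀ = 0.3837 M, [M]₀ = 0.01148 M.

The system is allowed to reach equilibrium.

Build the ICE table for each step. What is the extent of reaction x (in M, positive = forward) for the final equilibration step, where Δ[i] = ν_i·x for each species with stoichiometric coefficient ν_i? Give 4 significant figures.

Q₀ = 0.2032 vs Keq = 2.6280e-04 ⇒ Q>K, reverse
Step 1:
                    D           M
  Initial      0.3837     0.01148
  Change      0.03438    -0.01146
  Equil        0.4181  1.9205e-05
  solve Keq expr → x = -0.01146; check Q = 2.6280e-04

x = -0.01146 M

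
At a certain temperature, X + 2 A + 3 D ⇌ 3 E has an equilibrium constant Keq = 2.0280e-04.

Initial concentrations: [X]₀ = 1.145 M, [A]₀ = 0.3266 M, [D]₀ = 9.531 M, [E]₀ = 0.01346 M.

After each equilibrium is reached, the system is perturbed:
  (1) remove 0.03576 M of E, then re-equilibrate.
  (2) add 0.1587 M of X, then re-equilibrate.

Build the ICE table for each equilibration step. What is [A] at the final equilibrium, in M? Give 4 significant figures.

[A]_eq = 0.1848 M

Q₀ = 2.3061e-08 vs Keq = 2.0280e-04 ⇒ Q<K, forward
Step 1:
                   X          A          D          E
  Initial      1.145     0.3266      9.531    0.01346
  Change    -0.06087    -0.1217    -0.1826     0.1826
  Equil        1.084     0.2049      9.348     0.1961
  solve Keq expr → x = 0.06087; check Q = 2.0280e-04
Then remove 0.03576 M of E.
Step 2:
                   X          A          D          E
  Initial      1.084     0.2049      9.348     0.1603
  Change   -0.008108   -0.01622   -0.02433    0.02433
  Equil        1.076     0.1886      9.324     0.1846
  solve Keq expr → x = 0.008108; check Q = 2.0280e-04
Then add 0.1587 M of X.
Step 3:
                   X          A          D          E
  Initial      1.235     0.1886      9.324     0.1846
  Change   -0.001932  -0.003865  -0.005797   0.005797
  Equil        1.233     0.1848      9.318     0.1904
  solve Keq expr → x = 0.001932; check Q = 2.0280e-04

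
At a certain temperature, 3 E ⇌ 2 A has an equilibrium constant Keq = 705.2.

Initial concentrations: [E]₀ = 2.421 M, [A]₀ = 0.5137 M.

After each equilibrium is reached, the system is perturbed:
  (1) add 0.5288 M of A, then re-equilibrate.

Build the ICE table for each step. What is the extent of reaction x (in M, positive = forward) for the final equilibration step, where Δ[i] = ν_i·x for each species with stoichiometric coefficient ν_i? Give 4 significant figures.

Q₀ = 0.0186 vs Keq = 705.2 ⇒ Q<K, forward
Step 1:
                   E          A
  I            2.421     0.5137
  C           -2.242      1.495
  E           0.1788      2.008
  solve Keq expr → x = 0.7474; check Q = 705.2
Then add 0.5288 M of A.
Step 2:
                   E          A
  I           0.1788      2.537
  C          0.02909   -0.01939
  E           0.2079      2.518
  solve Keq expr → x = -0.009696; check Q = 705.2

x = -0.009696 M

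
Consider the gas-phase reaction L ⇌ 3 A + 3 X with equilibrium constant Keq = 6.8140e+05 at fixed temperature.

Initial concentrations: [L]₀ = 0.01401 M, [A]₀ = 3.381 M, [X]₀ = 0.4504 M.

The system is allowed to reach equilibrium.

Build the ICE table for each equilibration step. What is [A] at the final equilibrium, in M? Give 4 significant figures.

[A]_eq = 3.423 M

Q₀ = 252.1 vs Keq = 6.8140e+05 ⇒ Q<K, forward
Step 1:
                    L           A           X
  init        0.01401       3.381      0.4504
  Δ            -0.014     0.04201     0.04201
  eq       7.0275e-06       3.423      0.4924
  solve Keq expr → x = 0.014; check Q = 6.8140e+05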